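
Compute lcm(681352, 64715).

681352 = 2³ · 7 · 23³; 64715 = 5 · 7 · 43²
max exponents: 2³ · 5 · 7 · 23³ · 43² = 6299099240

6299099240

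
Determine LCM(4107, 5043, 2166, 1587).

2636849154246

4107 = 3 · 37²; 5043 = 3 · 41²; 2166 = 2 · 3 · 19²; 1587 = 3 · 23²
lcm takes max exponent of each prime: 2 · 3 · 19² · 23² · 37² · 41² = 2636849154246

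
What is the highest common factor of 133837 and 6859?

133837 = 11 · 23³
6859 = 19³
Common: 1 = 1

1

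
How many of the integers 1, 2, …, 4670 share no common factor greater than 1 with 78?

78 = 2·3·13. Inclusion–exclusion on these primes:
4670 − ⌊4670/2⌋ − ⌊4670/3⌋ − ⌊4670/13⌋ + ⌊4670/6⌋ + ⌊4670/26⌋ + ⌊4670/39⌋ − ⌊4670/78⌋ = 1437

1437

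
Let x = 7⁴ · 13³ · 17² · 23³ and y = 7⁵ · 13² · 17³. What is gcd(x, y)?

117267241

min exponent per shared prime: 7⁴ · 13² · 17² = 117267241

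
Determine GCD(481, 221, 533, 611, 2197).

481 = 13 · 37; 221 = 13 · 17; 533 = 13 · 41; 611 = 13 · 47; 2197 = 13³
gcd takes min exponent of each prime: 13 = 13

13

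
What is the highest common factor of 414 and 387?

9

414 = 2 · 3² · 23
387 = 3² · 43
Common: 3² = 9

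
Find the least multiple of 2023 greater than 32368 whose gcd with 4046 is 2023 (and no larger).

gcd(t, 4046) = 2023 forces 2023 | t; write t = 2023s. Then gcd(2023s, 2023·2) = 2023·gcd(s, 2), so need gcd(s, 2) = 1.
2023s > 32368 gives s ≥ 17. The least s ≥ 17 coprime to 2 is 17, so t = 2023·17 = 34391.

34391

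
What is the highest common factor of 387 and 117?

9

387 = 3² · 43
117 = 3² · 13
Common: 3² = 9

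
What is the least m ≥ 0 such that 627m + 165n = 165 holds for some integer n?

Euclid: 627 = 3·165 + 132; 165 = 1·132 + 33; 132 = 4·33 + 0 → gcd = 33; 165 = 33·5.
Back-substitution yields 627·(-1) + 165·(4) = 33, so one solution is m = -1·5 = -5, n = 4·5 = 20.
Solutions in m differ by 165/33 = 5; the one in [0, 5) is -5 mod 5 = 0.

0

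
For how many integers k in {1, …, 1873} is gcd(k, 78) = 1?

577

78 = 2·3·13. Inclusion–exclusion on these primes:
1873 − ⌊1873/2⌋ − ⌊1873/3⌋ − ⌊1873/13⌋ + ⌊1873/6⌋ + ⌊1873/26⌋ + ⌊1873/39⌋ − ⌊1873/78⌋ = 577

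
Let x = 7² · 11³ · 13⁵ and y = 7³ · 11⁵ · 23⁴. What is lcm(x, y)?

5739653187955295609

max exponent per prime: 7³ · 11⁵ · 13⁵ · 23⁴ = 5739653187955295609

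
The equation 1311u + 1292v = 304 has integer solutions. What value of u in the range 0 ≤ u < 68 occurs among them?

16

Reduce mod 1292: 1311u ≡ 304 (mod 1292). With g = gcd(1311, 1292) = 19 dividing 304, divide through: 69u ≡ 16 (mod 68).
Since gcd(69, 68) = 1, u ≡ 16·(69)⁻¹ ≡ 16 (mod 68). Smallest non-negative: 16.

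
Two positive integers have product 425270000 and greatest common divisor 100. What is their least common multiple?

4252700

Since gcd(u,v)·lcm(u,v) = uv, lcm = 425270000/100 = 4252700.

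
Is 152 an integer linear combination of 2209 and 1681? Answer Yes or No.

Yes

By Bézout, 2209m − 1681n = 152 has integer solutions iff gcd(2209, 1681) | 152.
Euclid: 2209 = 1·1681 + 528; 1681 = 3·528 + 97; 528 = 5·97 + 43; 97 = 2·43 + 11; 43 = 3·11 + 10; 11 = 1·10 + 1; 10 = 10·1 + 0. gcd = 1; 152 mod 1 = 0. Yes.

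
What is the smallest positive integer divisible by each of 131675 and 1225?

6452075

gcd first: 131675 = 107·1225 + 600; 1225 = 2·600 + 25; 600 = 24·25 + 0 → gcd = 25
lcm = 131675·1225/gcd = 161301875/25 = 6452075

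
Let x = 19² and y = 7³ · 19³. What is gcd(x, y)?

361

min exponent per shared prime: 19² = 361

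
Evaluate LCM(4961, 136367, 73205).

4961 = 11² · 41; 136367 = 7² · 11² · 23; 73205 = 5 · 11⁴
lcm takes max exponent of each prime: 5 · 7² · 11⁴ · 23 · 41 = 3382583435

3382583435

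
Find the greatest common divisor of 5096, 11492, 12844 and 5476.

gcd(5096, 11492): 11492 = 2·5096 + 1300; 5096 = 3·1300 + 1196; 1300 = 1·1196 + 104; 1196 = 11·104 + 52; 104 = 2·52 + 0 → 52
gcd(52, 12844): 12844 = 247·52 + 0 → 52
gcd(52, 5476): 5476 = 105·52 + 16; 52 = 3·16 + 4; 16 = 4·4 + 0 → 4

4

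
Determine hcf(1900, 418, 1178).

38

gcd(1900, 418): 1900 = 4·418 + 228; 418 = 1·228 + 190; 228 = 1·190 + 38; 190 = 5·38 + 0 → 38
gcd(38, 1178): 1178 = 31·38 + 0 → 38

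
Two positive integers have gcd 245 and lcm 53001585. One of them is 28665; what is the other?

453005

p·q = gcd·lcm = 245·53001585 = 12985388325, so q = 12985388325/28665 = 453005.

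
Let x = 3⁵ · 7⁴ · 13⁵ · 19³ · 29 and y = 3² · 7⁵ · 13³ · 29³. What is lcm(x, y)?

max exponent per prime: 3⁵ · 7⁵ · 13⁵ · 19³ · 29³ = 253669370843122413543

253669370843122413543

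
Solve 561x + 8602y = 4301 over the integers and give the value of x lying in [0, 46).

23

gcd(561, 8602) = 187 (Euclid: 8602 = 15·561 + 187; 561 = 3·187 + 0), and 187 | 4301.
Extended Euclid: 561·(-15) + 8602·(1) = 187. Scale by 23: x₀ = -345.
General solution x = x₀ + 46t; reducing mod 46 gives x = 23 (and y = -1).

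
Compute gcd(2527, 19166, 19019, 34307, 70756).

7

gcd(2527, 19166): 19166 = 7·2527 + 1477; 2527 = 1·1477 + 1050; 1477 = 1·1050 + 427; 1050 = 2·427 + 196; 427 = 2·196 + 35; 196 = 5·35 + 21; 35 = 1·21 + 14; 21 = 1·14 + 7; 14 = 2·7 + 0 → 7
gcd(7, 19019): 19019 = 2717·7 + 0 → 7
gcd(7, 34307): 34307 = 4901·7 + 0 → 7
gcd(7, 70756): 70756 = 10108·7 + 0 → 7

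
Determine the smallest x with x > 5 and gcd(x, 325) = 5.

gcd(x, 325) = 5 forces 5 | x; write x = 5s. Then gcd(5s, 5·65) = 5·gcd(s, 65), so need gcd(s, 65) = 1.
5s > 5 gives s ≥ 2. The least s ≥ 2 coprime to 65 is 2, so x = 5·2 = 10.

10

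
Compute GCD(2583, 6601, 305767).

7

gcd(2583, 6601): 6601 = 2·2583 + 1435; 2583 = 1·1435 + 1148; 1435 = 1·1148 + 287; 1148 = 4·287 + 0 → 287
gcd(287, 305767): 305767 = 1065·287 + 112; 287 = 2·112 + 63; 112 = 1·63 + 49; 63 = 1·49 + 14; 49 = 3·14 + 7; 14 = 2·7 + 0 → 7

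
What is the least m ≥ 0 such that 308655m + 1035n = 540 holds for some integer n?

7

gcd(308655, 1035) = 45 (Euclid: 308655 = 298·1035 + 225; 1035 = 4·225 + 135; 225 = 1·135 + 90; 135 = 1·90 + 45; 90 = 2·45 + 0), and 45 | 540.
Extended Euclid: 308655·(-9) + 1035·(2684) = 45. Scale by 12: m₀ = -108.
General solution m = m₀ + 23t; reducing mod 23 gives m = 7 (and n = -2087).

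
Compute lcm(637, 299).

gcd first: 637 = 2·299 + 39; 299 = 7·39 + 26; 39 = 1·26 + 13; 26 = 2·13 + 0 → gcd = 13
lcm = 637·299/gcd = 190463/13 = 14651

14651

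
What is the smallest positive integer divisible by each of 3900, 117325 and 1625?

lcm(3900, 117325) = 3900·117325/gcd = 457567500/325 = 1407900
lcm(1407900, 1625) = 1407900·1625/gcd = 2287837500/325 = 7039500

7039500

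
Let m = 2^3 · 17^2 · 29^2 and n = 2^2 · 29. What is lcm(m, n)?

max exponent per prime: 2^3 · 17^2 · 29^2 = 1944392

1944392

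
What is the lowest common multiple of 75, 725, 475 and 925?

75 = 3 · 5²; 725 = 5² · 29; 475 = 5² · 19; 925 = 5² · 37
lcm takes max exponent of each prime: 3 · 5² · 19 · 29 · 37 = 1529025

1529025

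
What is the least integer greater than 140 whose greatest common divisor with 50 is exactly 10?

160

gcd(m, 50) = 10 forces 10 | m; write m = 10s. Then gcd(10s, 10·5) = 10·gcd(s, 5), so need gcd(s, 5) = 1.
10s > 140 gives s ≥ 15. The least s ≥ 15 coprime to 5 is 16, so m = 10·16 = 160.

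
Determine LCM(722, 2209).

gcd first: 2209 = 3·722 + 43; 722 = 16·43 + 34; 43 = 1·34 + 9; 34 = 3·9 + 7; 9 = 1·7 + 2; 7 = 3·2 + 1; 2 = 2·1 + 0 → gcd = 1
lcm = 722·2209/gcd = 1594898/1 = 1594898

1594898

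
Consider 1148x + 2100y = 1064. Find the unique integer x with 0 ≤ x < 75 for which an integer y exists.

gcd(1148, 2100) = 28 (Euclid: 2100 = 1·1148 + 952; 1148 = 1·952 + 196; 952 = 4·196 + 168; 196 = 1·168 + 28; 168 = 6·28 + 0), and 28 | 1064.
Extended Euclid: 1148·(11) + 2100·(-6) = 28. Scale by 38: x₀ = 418.
General solution x = x₀ + 75t; reducing mod 75 gives x = 43 (and y = -23).

43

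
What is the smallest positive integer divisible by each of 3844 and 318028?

305624908

3844 = 2² · 31²; 318028 = 2² · 43³
max exponents: 2² · 31² · 43³ = 305624908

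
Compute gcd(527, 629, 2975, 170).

gcd(527, 629): 629 = 1·527 + 102; 527 = 5·102 + 17; 102 = 6·17 + 0 → 17
gcd(17, 2975): 2975 = 175·17 + 0 → 17
gcd(17, 170): 170 = 10·17 + 0 → 17

17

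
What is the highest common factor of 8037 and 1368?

Euclid: 8037 = 5·1368 + 1197; 1368 = 1·1197 + 171; 1197 = 7·171 + 0. Last nonzero remainder: 171.

171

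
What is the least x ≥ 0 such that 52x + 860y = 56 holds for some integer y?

gcd(52, 860) = 4 (Euclid: 860 = 16·52 + 28; 52 = 1·28 + 24; 28 = 1·24 + 4; 24 = 6·4 + 0), and 4 | 56.
Extended Euclid: 52·(-33) + 860·(2) = 4. Scale by 14: x₀ = -462.
General solution x = x₀ + 215t; reducing mod 215 gives x = 183 (and y = -11).

183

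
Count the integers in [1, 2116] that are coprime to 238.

854

Prime factors of 238: 2, 7, 17. Count integers ≤ 2116 divisible by none of them.
By inclusion–exclusion: 2116 − ⌊2116/2⌋ − ⌊2116/7⌋ − ⌊2116/17⌋ + ⌊2116/14⌋ + ⌊2116/34⌋ + ⌊2116/119⌋ − ⌊2116/238⌋ = 854.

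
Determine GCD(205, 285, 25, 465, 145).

gcd(205, 285): 285 = 1·205 + 80; 205 = 2·80 + 45; 80 = 1·45 + 35; 45 = 1·35 + 10; 35 = 3·10 + 5; 10 = 2·5 + 0 → 5
gcd(5, 25): 25 = 5·5 + 0 → 5
gcd(5, 465): 465 = 93·5 + 0 → 5
gcd(5, 145): 145 = 29·5 + 0 → 5

5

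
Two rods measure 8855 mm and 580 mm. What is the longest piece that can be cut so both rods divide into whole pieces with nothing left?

5

8855 = 5 · 7 · 11 · 23
580 = 2² · 5 · 29
Common: 5 = 5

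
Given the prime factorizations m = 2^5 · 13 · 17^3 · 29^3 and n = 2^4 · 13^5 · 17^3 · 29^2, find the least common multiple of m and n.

1423663981824032

max exponent per prime: 2^5 · 13^5 · 17^3 · 29^3 = 1423663981824032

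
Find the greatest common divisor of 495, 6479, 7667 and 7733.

495 = 3² · 5 · 11; 6479 = 11 · 19 · 31; 7667 = 11 · 17 · 41; 7733 = 11 · 19 · 37
gcd takes min exponent of each prime: 11 = 11

11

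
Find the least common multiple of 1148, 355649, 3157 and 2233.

1148 = 2² · 7 · 41; 355649 = 7 · 23 · 47²; 3157 = 7 · 11 · 41; 2233 = 7 · 11 · 29
lcm takes max exponent of each prime: 2² · 7 · 11 · 23 · 29 · 41 · 47² = 18606133084

18606133084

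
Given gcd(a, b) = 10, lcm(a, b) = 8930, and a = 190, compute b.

470

Using ab = gcd(a,b)·lcm(a,b) = 10·8930 = 89300, we get b = 89300/190 = 470.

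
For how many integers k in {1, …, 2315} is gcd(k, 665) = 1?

Prime factors of 665: 5, 7, 19. Count integers ≤ 2315 divisible by none of them.
By inclusion–exclusion: 2315 − ⌊2315/5⌋ − ⌊2315/7⌋ − ⌊2315/19⌋ + ⌊2315/35⌋ + ⌊2315/95⌋ + ⌊2315/133⌋ − ⌊2315/665⌋ = 1505.

1505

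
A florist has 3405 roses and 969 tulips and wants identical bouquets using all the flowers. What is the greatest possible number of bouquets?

Euclid: 3405 = 3·969 + 498; 969 = 1·498 + 471; 498 = 1·471 + 27; 471 = 17·27 + 12; 27 = 2·12 + 3; 12 = 4·3 + 0. Last nonzero remainder: 3.

3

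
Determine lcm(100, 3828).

100 = 2² · 5²; 3828 = 2² · 3 · 11 · 29
max exponents: 2² · 3 · 5² · 11 · 29 = 95700

95700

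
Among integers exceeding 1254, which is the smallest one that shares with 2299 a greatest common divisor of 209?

1463

Multiples of 209 above 1254: 209·7, 209·8, … . Need the cofactor coprime to 2299/209 = 11.
Checking s = 7, 8, … the first with gcd(s, 11) = 1 is s = 7, giving 1463.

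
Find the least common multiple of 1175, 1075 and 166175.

lcm(1175, 1075) = 1175·1075/gcd = 1263125/25 = 50525
lcm(50525, 166175) = 50525·166175/gcd = 8395991875/25 = 335839675

335839675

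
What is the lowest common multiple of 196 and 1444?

196 = 2² · 7²; 1444 = 2² · 19²
max exponents: 2² · 7² · 19² = 70756

70756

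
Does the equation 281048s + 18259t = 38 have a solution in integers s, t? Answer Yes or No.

By Bézout, 281048s + 18259t = 38 has integer solutions iff gcd(281048, 18259) | 38.
Euclid: 281048 = 15·18259 + 7163; 18259 = 2·7163 + 3933; 7163 = 1·3933 + 3230; 3933 = 1·3230 + 703; 3230 = 4·703 + 418; 703 = 1·418 + 285; 418 = 1·285 + 133; 285 = 2·133 + 19; 133 = 7·19 + 0. gcd = 19; 38 mod 19 = 0. Yes.

Yes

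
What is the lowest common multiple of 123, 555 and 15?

lcm(123, 555) = 123·555/gcd = 68265/3 = 22755
lcm(22755, 15) = 22755·15/gcd = 341325/15 = 22755

22755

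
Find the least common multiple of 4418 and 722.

gcd first: 4418 = 6·722 + 86; 722 = 8·86 + 34; 86 = 2·34 + 18; 34 = 1·18 + 16; 18 = 1·16 + 2; 16 = 8·2 + 0 → gcd = 2
lcm = 4418·722/gcd = 3189796/2 = 1594898

1594898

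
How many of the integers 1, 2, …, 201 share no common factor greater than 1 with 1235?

Prime factors of 1235: 5, 13, 19. Count integers ≤ 201 divisible by none of them.
By inclusion–exclusion: 201 − ⌊201/5⌋ − ⌊201/13⌋ − ⌊201/19⌋ + ⌊201/65⌋ + ⌊201/95⌋ + ⌊201/247⌋ − ⌊201/1235⌋ = 141.

141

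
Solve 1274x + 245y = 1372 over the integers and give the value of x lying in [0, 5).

3

Euclid: 1274 = 5·245 + 49; 245 = 5·49 + 0 → gcd = 49; 1372 = 49·28.
Back-substitution yields 1274·(1) + 245·(-5) = 49, so one solution is x = 1·28 = 28, y = -5·28 = -140.
Solutions in x differ by 245/49 = 5; the one in [0, 5) is 28 mod 5 = 3.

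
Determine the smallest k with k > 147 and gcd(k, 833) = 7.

154

gcd(k, 833) = 7 forces 7 | k; write k = 7s. Then gcd(7s, 7·119) = 7·gcd(s, 119), so need gcd(s, 119) = 1.
7s > 147 gives s ≥ 22. The least s ≥ 22 coprime to 119 is 22, so k = 7·22 = 154.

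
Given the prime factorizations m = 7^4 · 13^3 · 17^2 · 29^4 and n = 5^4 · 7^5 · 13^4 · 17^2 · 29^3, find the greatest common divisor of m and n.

37180399629737

min exponent per shared prime: 7^4 · 13^3 · 17^2 · 29^3 = 37180399629737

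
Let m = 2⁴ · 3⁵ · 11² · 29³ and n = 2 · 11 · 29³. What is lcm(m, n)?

max exponent per prime: 2⁴ · 3⁵ · 11² · 29³ = 11473756272

11473756272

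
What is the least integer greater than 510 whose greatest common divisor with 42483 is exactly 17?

Multiples of 17 above 510: 17·31, 17·32, … . Need the cofactor coprime to 42483/17 = 2499.
Checking s = 31, 32, … the first with gcd(s, 2499) = 1 is s = 31, giving 527.

527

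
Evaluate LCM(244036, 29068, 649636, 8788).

131095895164

lcm(244036, 29068) = 244036·29068/gcd = 7093638448/676 = 10493548
lcm(10493548, 649636) = 10493548·649636/gcd = 6816986548528/676 = 10084299628
lcm(10084299628, 8788) = 10084299628·8788/gcd = 88620825130864/676 = 131095895164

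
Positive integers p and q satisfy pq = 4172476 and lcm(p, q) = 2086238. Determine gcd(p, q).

From gcd × lcm = pq: gcd = 4172476 / 2086238 = 2.

2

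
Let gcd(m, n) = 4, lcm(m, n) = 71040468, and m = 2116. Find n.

Using mn = gcd(m,n)·lcm(m,n) = 4·71040468 = 284161872, we get n = 284161872/2116 = 134292.

134292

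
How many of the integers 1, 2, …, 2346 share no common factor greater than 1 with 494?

494 = 2·13·19. Inclusion–exclusion on these primes:
2346 − ⌊2346/2⌋ − ⌊2346/13⌋ − ⌊2346/19⌋ + ⌊2346/26⌋ + ⌊2346/38⌋ + ⌊2346/247⌋ − ⌊2346/494⌋ = 1026

1026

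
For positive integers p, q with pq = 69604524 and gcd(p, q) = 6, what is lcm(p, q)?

11600754

For any two positive integers, gcd × lcm equals their product. Hence lcm = 69604524 / 6 = 11600754.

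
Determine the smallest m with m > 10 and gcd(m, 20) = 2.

20 = 2·10. Any m with gcd(m, 20) = 2 is a multiple of 2, say 2s, with s coprime to 10.
Need s > 10/2, so s ≥ 6. First s ≥ 6 with gcd(s, 10) = 1 is s = 7. Thus m = 2·7 = 14.

14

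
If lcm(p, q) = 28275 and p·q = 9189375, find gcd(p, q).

gcd·lcm = product, so gcd = 9189375/28275 = 325.

325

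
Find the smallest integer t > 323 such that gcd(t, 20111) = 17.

340

Multiples of 17 above 323: 17·20, 17·21, … . Need the cofactor coprime to 20111/17 = 1183.
Checking s = 20, 21, … the first with gcd(s, 1183) = 1 is s = 20, giving 340.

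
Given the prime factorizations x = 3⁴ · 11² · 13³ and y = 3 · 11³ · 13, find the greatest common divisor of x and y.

4719

min exponent per shared prime: 3 · 11² · 13 = 4719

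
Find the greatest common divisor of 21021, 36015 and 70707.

147

21021 = 3 · 7² · 11 · 13; 36015 = 3 · 5 · 7⁴; 70707 = 3 · 7² · 13 · 37
gcd takes min exponent of each prime: 3 · 7² = 147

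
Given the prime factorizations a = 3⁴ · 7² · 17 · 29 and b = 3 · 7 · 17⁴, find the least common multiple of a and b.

max exponent per prime: 3⁴ · 7² · 17⁴ · 29 = 9613350621

9613350621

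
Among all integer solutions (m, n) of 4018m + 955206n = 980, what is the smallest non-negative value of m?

6419

gcd(4018, 955206) = 98 (Euclid: 955206 = 237·4018 + 2940; 4018 = 1·2940 + 1078; 2940 = 2·1078 + 784; 1078 = 1·784 + 294; 784 = 2·294 + 196; 294 = 1·196 + 98; 196 = 2·98 + 0), and 98 | 980.
Extended Euclid: 4018·(3566) + 955206·(-15) = 98. Scale by 10: m₀ = 35660.
General solution m = m₀ + 9747t; reducing mod 9747 gives m = 6419 (and n = -27).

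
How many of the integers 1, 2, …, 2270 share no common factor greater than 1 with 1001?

1001 = 7·11·13. Inclusion–exclusion on these primes:
2270 − ⌊2270/7⌋ − ⌊2270/11⌋ − ⌊2270/13⌋ + ⌊2270/77⌋ + ⌊2270/91⌋ + ⌊2270/143⌋ − ⌊2270/1001⌋ = 1632

1632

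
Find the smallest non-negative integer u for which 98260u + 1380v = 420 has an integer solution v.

Reduce mod 1380: 98260u ≡ 420 (mod 1380). With g = gcd(98260, 1380) = 20 dividing 420, divide through: 4913u ≡ 21 (mod 69).
Since gcd(4913, 69) = 1, u ≡ 21·(4913)⁻¹ ≡ 36 (mod 69). Smallest non-negative: 36.

36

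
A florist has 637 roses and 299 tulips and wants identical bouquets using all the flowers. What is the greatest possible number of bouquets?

13

Euclid: 637 = 2·299 + 39; 299 = 7·39 + 26; 39 = 1·26 + 13; 26 = 2·13 + 0. Last nonzero remainder: 13.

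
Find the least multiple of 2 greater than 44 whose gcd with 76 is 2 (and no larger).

76 = 2·38. Any t with gcd(t, 76) = 2 is a multiple of 2, say 2s, with s coprime to 38.
Need s > 44/2, so s ≥ 23. First s ≥ 23 with gcd(s, 38) = 1 is s = 23. Thus t = 2·23 = 46.

46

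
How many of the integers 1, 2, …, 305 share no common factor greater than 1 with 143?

257

143 = 11·13. Inclusion–exclusion on these primes:
305 − ⌊305/11⌋ − ⌊305/13⌋ + ⌊305/143⌋ = 257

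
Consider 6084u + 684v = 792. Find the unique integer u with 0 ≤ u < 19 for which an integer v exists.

Reduce mod 684: 6084u ≡ 792 (mod 684). With g = gcd(6084, 684) = 36 dividing 792, divide through: 169u ≡ 22 (mod 19).
Since gcd(169, 19) = 1, u ≡ 22·(169)⁻¹ ≡ 8 (mod 19). Smallest non-negative: 8.

8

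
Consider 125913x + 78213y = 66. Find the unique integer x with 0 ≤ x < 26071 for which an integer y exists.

Reduce mod 78213: 125913x ≡ 66 (mod 78213). With g = gcd(125913, 78213) = 3 dividing 66, divide through: 41971x ≡ 22 (mod 26071).
Since gcd(41971, 26071) = 1, x ≡ 22·(41971)⁻¹ ≡ 13147 (mod 26071). Smallest non-negative: 13147.

13147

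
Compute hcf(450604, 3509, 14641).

450604 = 2² · 7² · 11² · 19; 3509 = 11² · 29; 14641 = 11⁴
gcd takes min exponent of each prime: 11² = 121

121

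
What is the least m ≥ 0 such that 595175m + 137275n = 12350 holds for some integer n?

Reduce mod 137275: 595175m ≡ 12350 (mod 137275). With g = gcd(595175, 137275) = 475 dividing 12350, divide through: 1253m ≡ 26 (mod 289).
Since gcd(1253, 289) = 1, m ≡ 26·(1253)⁻¹ ≡ 39 (mod 289). Smallest non-negative: 39.

39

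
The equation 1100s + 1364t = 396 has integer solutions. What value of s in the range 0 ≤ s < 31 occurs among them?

14

gcd(1100, 1364) = 44 (Euclid: 1364 = 1·1100 + 264; 1100 = 4·264 + 44; 264 = 6·44 + 0), and 44 | 396.
Extended Euclid: 1100·(5) + 1364·(-4) = 44. Scale by 9: s₀ = 45.
General solution s = s₀ + 31k; reducing mod 31 gives s = 14 (and t = -11).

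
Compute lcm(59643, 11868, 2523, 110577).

59643 = 3³ · 47²; 11868 = 2² · 3 · 23 · 43; 2523 = 3 · 29²; 110577 = 3 · 29 · 31 · 41
lcm takes max exponent of each prime: 2² · 3³ · 23 · 29² · 31 · 41 · 43 · 47² = 252207100505988

252207100505988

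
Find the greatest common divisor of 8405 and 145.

Euclid: 8405 = 57·145 + 140; 145 = 1·140 + 5; 140 = 28·5 + 0. Last nonzero remainder: 5.

5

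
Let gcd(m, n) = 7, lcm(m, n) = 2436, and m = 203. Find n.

m·n = gcd·lcm = 7·2436 = 17052, so n = 17052/203 = 84.

84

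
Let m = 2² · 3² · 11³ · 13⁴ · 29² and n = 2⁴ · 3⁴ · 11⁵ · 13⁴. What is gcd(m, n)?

1368528876

min exponent per shared prime: 2² · 3² · 11³ · 13⁴ = 1368528876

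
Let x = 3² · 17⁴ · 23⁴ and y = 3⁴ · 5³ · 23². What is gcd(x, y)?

4761

min exponent per shared prime: 3² · 23² = 4761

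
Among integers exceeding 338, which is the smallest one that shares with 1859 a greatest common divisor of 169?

Multiples of 169 above 338: 169·3, 169·4, … . Need the cofactor coprime to 1859/169 = 11.
Checking s = 3, 4, … the first with gcd(s, 11) = 1 is s = 3, giving 507.

507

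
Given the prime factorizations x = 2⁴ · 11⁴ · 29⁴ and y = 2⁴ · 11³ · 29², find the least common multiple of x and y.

max exponent per prime: 2⁴ · 11⁴ · 29⁴ = 165684817936

165684817936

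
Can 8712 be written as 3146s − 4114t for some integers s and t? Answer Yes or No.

By Bézout, 3146s − 4114t = 8712 has integer solutions iff gcd(3146, 4114) | 8712.
Euclid: 4114 = 1·3146 + 968; 3146 = 3·968 + 242; 968 = 4·242 + 0. gcd = 242; 8712 mod 242 = 0. Yes.

Yes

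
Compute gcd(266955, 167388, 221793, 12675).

gcd(266955, 167388): 266955 = 1·167388 + 99567; 167388 = 1·99567 + 67821; 99567 = 1·67821 + 31746; 67821 = 2·31746 + 4329; 31746 = 7·4329 + 1443; 4329 = 3·1443 + 0 → 1443
gcd(1443, 221793): 221793 = 153·1443 + 1014; 1443 = 1·1014 + 429; 1014 = 2·429 + 156; 429 = 2·156 + 117; 156 = 1·117 + 39; 117 = 3·39 + 0 → 39
gcd(39, 12675): 12675 = 325·39 + 0 → 39

39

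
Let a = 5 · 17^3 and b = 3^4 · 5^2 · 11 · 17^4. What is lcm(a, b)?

max exponent per prime: 3^4 · 5^2 · 11 · 17^4 = 1860430275

1860430275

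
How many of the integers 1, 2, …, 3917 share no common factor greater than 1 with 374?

374 = 2·11·17. Inclusion–exclusion on these primes:
3917 − ⌊3917/2⌋ − ⌊3917/11⌋ − ⌊3917/17⌋ + ⌊3917/22⌋ + ⌊3917/34⌋ + ⌊3917/187⌋ − ⌊3917/374⌋ = 1676

1676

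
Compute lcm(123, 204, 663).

108732

123 = 3 · 41; 204 = 2² · 3 · 17; 663 = 3 · 13 · 17
lcm takes max exponent of each prime: 2² · 3 · 13 · 17 · 41 = 108732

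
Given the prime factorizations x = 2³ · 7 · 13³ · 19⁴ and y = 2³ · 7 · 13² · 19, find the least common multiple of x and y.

max exponent per prime: 2³ · 7 · 13³ · 19⁴ = 16033653272

16033653272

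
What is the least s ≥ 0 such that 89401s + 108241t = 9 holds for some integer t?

Euclid: 108241 = 1·89401 + 18840; 89401 = 4·18840 + 14041; 18840 = 1·14041 + 4799; 14041 = 2·4799 + 4443; 4799 = 1·4443 + 356; 4443 = 12·356 + 171; 356 = 2·171 + 14; 171 = 12·14 + 3; 14 = 4·3 + 2; 3 = 1·2 + 1; 2 = 2·1 + 0 → gcd = 1; 9 = 1·9.
Back-substitution yields 89401·(38614) + 108241·(-31893) = 1, so one solution is s = 38614·9 = 347526, t = -31893·9 = -287037.
Solutions in s differ by 108241/1 = 108241; the one in [0, 108241) is 347526 mod 108241 = 22803.

22803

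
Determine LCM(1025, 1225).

gcd first: 1225 = 1·1025 + 200; 1025 = 5·200 + 25; 200 = 8·25 + 0 → gcd = 25
lcm = 1025·1225/gcd = 1255625/25 = 50225

50225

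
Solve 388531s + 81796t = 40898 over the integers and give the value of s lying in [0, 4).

2

Reduce mod 81796: 388531s ≡ 40898 (mod 81796). With g = gcd(388531, 81796) = 20449 dividing 40898, divide through: 19s ≡ 2 (mod 4).
Since gcd(19, 4) = 1, s ≡ 2·(19)⁻¹ ≡ 2 (mod 4). Smallest non-negative: 2.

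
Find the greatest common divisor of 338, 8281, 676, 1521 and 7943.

169

gcd(338, 8281): 8281 = 24·338 + 169; 338 = 2·169 + 0 → 169
gcd(169, 676): 676 = 4·169 + 0 → 169
gcd(169, 1521): 1521 = 9·169 + 0 → 169
gcd(169, 7943): 7943 = 47·169 + 0 → 169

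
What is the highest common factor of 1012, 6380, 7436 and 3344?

1012 = 2² · 11 · 23; 6380 = 2² · 5 · 11 · 29; 7436 = 2² · 11 · 13²; 3344 = 2⁴ · 11 · 19
gcd takes min exponent of each prime: 2² · 11 = 44

44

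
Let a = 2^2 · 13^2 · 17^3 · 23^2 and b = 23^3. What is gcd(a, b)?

min exponent per shared prime: 23^2 = 529

529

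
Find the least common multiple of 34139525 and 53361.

gcd first: 34139525 = 639·53361 + 41846; 53361 = 1·41846 + 11515; 41846 = 3·11515 + 7301; 11515 = 1·7301 + 4214; 7301 = 1·4214 + 3087; 4214 = 1·3087 + 1127; 3087 = 2·1127 + 833; 1127 = 1·833 + 294; 833 = 2·294 + 245; 294 = 1·245 + 49; 245 = 5·49 + 0 → gcd = 49
lcm = 34139525·53361/gcd = 1821719193525/49 = 37177942725

37177942725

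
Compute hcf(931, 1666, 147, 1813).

gcd(931, 1666): 1666 = 1·931 + 735; 931 = 1·735 + 196; 735 = 3·196 + 147; 196 = 1·147 + 49; 147 = 3·49 + 0 → 49
gcd(49, 147): 147 = 3·49 + 0 → 49
gcd(49, 1813): 1813 = 37·49 + 0 → 49

49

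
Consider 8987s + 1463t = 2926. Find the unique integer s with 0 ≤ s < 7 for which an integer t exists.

0

gcd(8987, 1463) = 209 (Euclid: 8987 = 6·1463 + 209; 1463 = 7·209 + 0), and 209 | 2926.
Extended Euclid: 8987·(1) + 1463·(-6) = 209. Scale by 14: s₀ = 14.
General solution s = s₀ + 7k; reducing mod 7 gives s = 0 (and t = 2).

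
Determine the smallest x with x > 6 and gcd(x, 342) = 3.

15

342 = 3·114. Any x with gcd(x, 342) = 3 is a multiple of 3, say 3s, with s coprime to 114.
Need s > 6/3, so s ≥ 3. First s ≥ 3 with gcd(s, 114) = 1 is s = 5. Thus x = 3·5 = 15.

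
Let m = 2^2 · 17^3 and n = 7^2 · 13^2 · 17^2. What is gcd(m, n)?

min exponent per shared prime: 17^2 = 289

289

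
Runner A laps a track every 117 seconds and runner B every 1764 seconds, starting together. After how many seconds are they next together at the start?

117 = 3² · 13; 1764 = 2² · 3² · 7²
max exponents: 2² · 3² · 7² · 13 = 22932

22932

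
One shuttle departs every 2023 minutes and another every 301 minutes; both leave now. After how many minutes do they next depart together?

gcd first: 2023 = 6·301 + 217; 301 = 1·217 + 84; 217 = 2·84 + 49; 84 = 1·49 + 35; 49 = 1·35 + 14; 35 = 2·14 + 7; 14 = 2·7 + 0 → gcd = 7
lcm = 2023·301/gcd = 608923/7 = 86989

86989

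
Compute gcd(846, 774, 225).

9

gcd(846, 774): 846 = 1·774 + 72; 774 = 10·72 + 54; 72 = 1·54 + 18; 54 = 3·18 + 0 → 18
gcd(18, 225): 225 = 12·18 + 9; 18 = 2·9 + 0 → 9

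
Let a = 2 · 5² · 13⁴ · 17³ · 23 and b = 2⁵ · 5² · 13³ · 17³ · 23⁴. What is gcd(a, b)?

min exponent per shared prime: 2 · 5² · 13³ · 17³ · 23 = 12412940150

12412940150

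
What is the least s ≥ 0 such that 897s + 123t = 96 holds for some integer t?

gcd(897, 123) = 3 (Euclid: 897 = 7·123 + 36; 123 = 3·36 + 15; 36 = 2·15 + 6; 15 = 2·6 + 3; 6 = 2·3 + 0), and 3 | 96.
Extended Euclid: 897·(-17) + 123·(124) = 3. Scale by 32: s₀ = -544.
General solution s = s₀ + 41k; reducing mod 41 gives s = 30 (and t = -218).

30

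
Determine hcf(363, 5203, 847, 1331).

121

363 = 3 · 11²; 5203 = 11² · 43; 847 = 7 · 11²; 1331 = 11³
gcd takes min exponent of each prime: 11² = 121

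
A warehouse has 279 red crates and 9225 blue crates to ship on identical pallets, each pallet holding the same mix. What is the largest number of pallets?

9

279 = 3² · 31
9225 = 3² · 5² · 41
Common: 3² = 9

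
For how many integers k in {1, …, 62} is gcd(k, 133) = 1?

133 = 7·19. Inclusion–exclusion on these primes:
62 − ⌊62/7⌋ − ⌊62/19⌋ + ⌊62/133⌋ = 51

51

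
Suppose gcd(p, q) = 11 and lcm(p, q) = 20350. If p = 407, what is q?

p·q = gcd·lcm = 11·20350 = 223850, so q = 223850/407 = 550.

550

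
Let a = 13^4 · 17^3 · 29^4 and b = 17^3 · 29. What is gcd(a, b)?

min exponent per shared prime: 17^3 · 29 = 142477

142477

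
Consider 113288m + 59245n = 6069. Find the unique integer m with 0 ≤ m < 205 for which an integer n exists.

Euclid: 113288 = 1·59245 + 54043; 59245 = 1·54043 + 5202; 54043 = 10·5202 + 2023; 5202 = 2·2023 + 1156; 2023 = 1·1156 + 867; 1156 = 1·867 + 289; 867 = 3·289 + 0 → gcd = 289; 6069 = 289·21.
Back-substitution yields 113288·(-57) + 59245·(109) = 289, so one solution is m = -57·21 = -1197, n = 109·21 = 2289.
Solutions in m differ by 59245/289 = 205; the one in [0, 205) is -1197 mod 205 = 33.

33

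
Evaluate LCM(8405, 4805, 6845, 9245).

8405 = 5 · 41²; 4805 = 5 · 31²; 6845 = 5 · 37²; 9245 = 5 · 43²
lcm takes max exponent of each prime: 5 · 31² · 37² · 41² · 43² = 20445675549605

20445675549605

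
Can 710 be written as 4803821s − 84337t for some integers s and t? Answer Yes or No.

gcd(4803821, 84337): 4803821 = 56·84337 + 80949; 84337 = 1·80949 + 3388; 80949 = 23·3388 + 3025; 3388 = 1·3025 + 363; 3025 = 8·363 + 121; 363 = 3·121 + 0 → 121
121 does not divide 710, so a solution does not exist.

No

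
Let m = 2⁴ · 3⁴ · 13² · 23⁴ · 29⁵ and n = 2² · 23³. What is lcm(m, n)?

max exponent per prime: 2⁴ · 3⁴ · 13² · 23⁴ · 29⁵ = 1257167194611406416

1257167194611406416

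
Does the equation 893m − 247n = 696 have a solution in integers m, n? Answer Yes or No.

gcd(893, 247): 893 = 3·247 + 152; 247 = 1·152 + 95; 152 = 1·95 + 57; 95 = 1·57 + 38; 57 = 1·38 + 19; 38 = 2·19 + 0 → 19
19 does not divide 696, so a solution does not exist.

No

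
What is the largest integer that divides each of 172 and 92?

4

Euclid: 172 = 1·92 + 80; 92 = 1·80 + 12; 80 = 6·12 + 8; 12 = 1·8 + 4; 8 = 2·4 + 0. Last nonzero remainder: 4.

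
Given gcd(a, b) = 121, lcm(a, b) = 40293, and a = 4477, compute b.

1089

Using ab = gcd(a,b)·lcm(a,b) = 121·40293 = 4875453, we get b = 4875453/4477 = 1089.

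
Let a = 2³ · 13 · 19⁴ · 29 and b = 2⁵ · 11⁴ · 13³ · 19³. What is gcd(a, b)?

min exponent per shared prime: 2³ · 13 · 19³ = 713336

713336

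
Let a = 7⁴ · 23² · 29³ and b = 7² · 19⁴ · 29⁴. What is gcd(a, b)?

min exponent per shared prime: 7² · 29³ = 1195061

1195061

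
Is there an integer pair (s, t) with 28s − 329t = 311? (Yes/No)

No

By Bézout, 28s − 329t = 311 has integer solutions iff gcd(28, 329) | 311.
Euclid: 329 = 11·28 + 21; 28 = 1·21 + 7; 21 = 3·7 + 0. gcd = 7; 311 mod 7 = 3. No.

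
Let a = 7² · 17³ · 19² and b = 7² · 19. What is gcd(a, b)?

931

min exponent per shared prime: 7² · 19 = 931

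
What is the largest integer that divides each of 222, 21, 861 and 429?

222 = 2 · 3 · 37; 21 = 3 · 7; 861 = 3 · 7 · 41; 429 = 3 · 11 · 13
gcd takes min exponent of each prime: 3 = 3

3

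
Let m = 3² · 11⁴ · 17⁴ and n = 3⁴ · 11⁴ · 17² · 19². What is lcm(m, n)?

35756800130601

max exponent per prime: 3⁴ · 11⁴ · 17⁴ · 19² = 35756800130601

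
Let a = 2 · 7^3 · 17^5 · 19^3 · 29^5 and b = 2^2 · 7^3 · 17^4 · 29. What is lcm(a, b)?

max exponent per prime: 2^2 · 7^3 · 17^5 · 19^3 · 29^5 = 274062434098741289764

274062434098741289764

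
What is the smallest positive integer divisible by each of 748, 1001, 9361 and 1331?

7009030028

lcm(748, 1001) = 748·1001/gcd = 748748/11 = 68068
lcm(68068, 9361) = 68068·9361/gcd = 637184548/11 = 57925868
lcm(57925868, 1331) = 57925868·1331/gcd = 77099330308/11 = 7009030028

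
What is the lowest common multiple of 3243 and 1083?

1170723

gcd first: 3243 = 2·1083 + 1077; 1083 = 1·1077 + 6; 1077 = 179·6 + 3; 6 = 2·3 + 0 → gcd = 3
lcm = 3243·1083/gcd = 3512169/3 = 1170723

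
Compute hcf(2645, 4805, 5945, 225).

2645 = 5 · 23²; 4805 = 5 · 31²; 5945 = 5 · 29 · 41; 225 = 3² · 5²
gcd takes min exponent of each prime: 5 = 5

5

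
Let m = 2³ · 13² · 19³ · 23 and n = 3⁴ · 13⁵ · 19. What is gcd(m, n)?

3211

min exponent per shared prime: 13² · 19 = 3211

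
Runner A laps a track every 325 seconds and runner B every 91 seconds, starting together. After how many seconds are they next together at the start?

325 = 5² · 13; 91 = 7 · 13
max exponents: 5² · 7 · 13 = 2275

2275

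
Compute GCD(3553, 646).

323

3553 = 11 · 17 · 19
646 = 2 · 17 · 19
Common: 17 · 19 = 323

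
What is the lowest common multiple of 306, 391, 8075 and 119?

306 = 2 · 3² · 17; 391 = 17 · 23; 8075 = 5² · 17 · 19; 119 = 7 · 17
lcm takes max exponent of each prime: 2 · 3² · 5² · 7 · 17 · 19 · 23 = 23401350

23401350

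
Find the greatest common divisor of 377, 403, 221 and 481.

gcd(377, 403): 403 = 1·377 + 26; 377 = 14·26 + 13; 26 = 2·13 + 0 → 13
gcd(13, 221): 221 = 17·13 + 0 → 13
gcd(13, 481): 481 = 37·13 + 0 → 13

13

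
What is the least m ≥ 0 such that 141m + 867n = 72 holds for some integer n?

62

Euclid: 867 = 6·141 + 21; 141 = 6·21 + 15; 21 = 1·15 + 6; 15 = 2·6 + 3; 6 = 2·3 + 0 → gcd = 3; 72 = 3·24.
Back-substitution yields 141·(123) + 867·(-20) = 3, so one solution is m = 123·24 = 2952, n = -20·24 = -480.
Solutions in m differ by 867/3 = 289; the one in [0, 289) is 2952 mod 289 = 62.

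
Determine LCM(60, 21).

420

60 = 2² · 3 · 5; 21 = 3 · 7
max exponents: 2² · 3 · 5 · 7 = 420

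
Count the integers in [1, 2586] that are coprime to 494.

494 = 2·13·19. Inclusion–exclusion on these primes:
2586 − ⌊2586/2⌋ − ⌊2586/13⌋ − ⌊2586/19⌋ + ⌊2586/26⌋ + ⌊2586/38⌋ + ⌊2586/247⌋ − ⌊2586/494⌋ = 1131

1131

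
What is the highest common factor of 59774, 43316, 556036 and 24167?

13

59774 = 2 · 11² · 13 · 19; 43316 = 2² · 7² · 13 · 17; 556036 = 2² · 13 · 17² · 37; 24167 = 11 · 13³
gcd takes min exponent of each prime: 13 = 13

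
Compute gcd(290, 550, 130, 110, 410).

10

gcd(290, 550): 550 = 1·290 + 260; 290 = 1·260 + 30; 260 = 8·30 + 20; 30 = 1·20 + 10; 20 = 2·10 + 0 → 10
gcd(10, 130): 130 = 13·10 + 0 → 10
gcd(10, 110): 110 = 11·10 + 0 → 10
gcd(10, 410): 410 = 41·10 + 0 → 10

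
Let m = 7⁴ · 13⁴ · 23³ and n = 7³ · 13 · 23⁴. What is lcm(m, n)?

19190085661201

max exponent per prime: 7⁴ · 13⁴ · 23⁴ = 19190085661201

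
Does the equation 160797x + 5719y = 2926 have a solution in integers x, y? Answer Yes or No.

Yes

By Bézout, 160797x + 5719y = 2926 has integer solutions iff gcd(160797, 5719) | 2926.
Euclid: 160797 = 28·5719 + 665; 5719 = 8·665 + 399; 665 = 1·399 + 266; 399 = 1·266 + 133; 266 = 2·133 + 0. gcd = 133; 2926 mod 133 = 0. Yes.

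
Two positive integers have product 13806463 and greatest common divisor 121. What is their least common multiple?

114103

For any two positive integers, gcd × lcm equals their product. Hence lcm = 13806463 / 121 = 114103.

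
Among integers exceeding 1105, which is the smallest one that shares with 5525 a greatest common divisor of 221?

1326

gcd(a, 5525) = 221 forces 221 | a; write a = 221s. Then gcd(221s, 221·25) = 221·gcd(s, 25), so need gcd(s, 25) = 1.
221s > 1105 gives s ≥ 6. The least s ≥ 6 coprime to 25 is 6, so a = 221·6 = 1326.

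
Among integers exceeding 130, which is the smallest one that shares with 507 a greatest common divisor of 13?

Multiples of 13 above 130: 13·11, 13·12, … . Need the cofactor coprime to 507/13 = 39.
Checking s = 11, 12, … the first with gcd(s, 39) = 1 is s = 11, giving 143.

143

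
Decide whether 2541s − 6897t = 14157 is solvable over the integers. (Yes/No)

By Bézout, 2541s − 6897t = 14157 has integer solutions iff gcd(2541, 6897) | 14157.
Euclid: 6897 = 2·2541 + 1815; 2541 = 1·1815 + 726; 1815 = 2·726 + 363; 726 = 2·363 + 0. gcd = 363; 14157 mod 363 = 0. Yes.

Yes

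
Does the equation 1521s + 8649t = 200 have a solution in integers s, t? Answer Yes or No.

gcd(1521, 8649): 8649 = 5·1521 + 1044; 1521 = 1·1044 + 477; 1044 = 2·477 + 90; 477 = 5·90 + 27; 90 = 3·27 + 9; 27 = 3·9 + 0 → 9
9 does not divide 200, so a solution does not exist.

No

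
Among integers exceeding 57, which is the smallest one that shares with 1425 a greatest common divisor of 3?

gcd(t, 1425) = 3 forces 3 | t; write t = 3s. Then gcd(3s, 3·475) = 3·gcd(s, 475), so need gcd(s, 475) = 1.
3s > 57 gives s ≥ 20. The least s ≥ 20 coprime to 475 is 21, so t = 3·21 = 63.

63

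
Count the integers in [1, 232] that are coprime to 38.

110

38 = 2·19. Inclusion–exclusion on these primes:
232 − ⌊232/2⌋ − ⌊232/19⌋ + ⌊232/38⌋ = 110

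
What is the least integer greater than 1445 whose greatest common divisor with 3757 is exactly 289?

gcd(a, 3757) = 289 forces 289 | a; write a = 289s. Then gcd(289s, 289·13) = 289·gcd(s, 13), so need gcd(s, 13) = 1.
289s > 1445 gives s ≥ 6. The least s ≥ 6 coprime to 13 is 6, so a = 289·6 = 1734.

1734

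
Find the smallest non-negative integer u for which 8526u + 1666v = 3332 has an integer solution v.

0

gcd(8526, 1666) = 98 (Euclid: 8526 = 5·1666 + 196; 1666 = 8·196 + 98; 196 = 2·98 + 0), and 98 | 3332.
Extended Euclid: 8526·(-8) + 1666·(41) = 98. Scale by 34: u₀ = -272.
General solution u = u₀ + 17t; reducing mod 17 gives u = 0 (and v = 2).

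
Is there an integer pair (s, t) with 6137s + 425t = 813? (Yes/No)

No

By Bézout, 6137s + 425t = 813 has integer solutions iff gcd(6137, 425) | 813.
Euclid: 6137 = 14·425 + 187; 425 = 2·187 + 51; 187 = 3·51 + 34; 51 = 1·34 + 17; 34 = 2·17 + 0. gcd = 17; 813 mod 17 = 14. No.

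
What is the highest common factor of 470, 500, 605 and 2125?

5

470 = 2 · 5 · 47; 500 = 2² · 5³; 605 = 5 · 11²; 2125 = 5³ · 17
gcd takes min exponent of each prime: 5 = 5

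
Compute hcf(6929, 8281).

Euclid: 8281 = 1·6929 + 1352; 6929 = 5·1352 + 169; 1352 = 8·169 + 0. Last nonzero remainder: 169.

169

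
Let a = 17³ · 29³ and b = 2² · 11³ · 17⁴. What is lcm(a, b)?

max exponent per prime: 2² · 11³ · 17⁴ · 29³ = 10844954293756

10844954293756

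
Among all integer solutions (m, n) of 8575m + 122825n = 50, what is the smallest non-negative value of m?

3939

Euclid: 122825 = 14·8575 + 2775; 8575 = 3·2775 + 250; 2775 = 11·250 + 25; 250 = 10·25 + 0 → gcd = 25; 50 = 25·2.
Back-substitution yields 8575·(-487) + 122825·(34) = 25, so one solution is m = -487·2 = -974, n = 34·2 = 68.
Solutions in m differ by 122825/25 = 4913; the one in [0, 4913) is -974 mod 4913 = 3939.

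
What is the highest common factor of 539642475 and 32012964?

9

Euclid: 539642475 = 16·32012964 + 27435051; 32012964 = 1·27435051 + 4577913; 27435051 = 5·4577913 + 4545486; 4577913 = 1·4545486 + 32427; 4545486 = 140·32427 + 5706; 32427 = 5·5706 + 3897; 5706 = 1·3897 + 1809; 3897 = 2·1809 + 279; 1809 = 6·279 + 135; 279 = 2·135 + 9; 135 = 15·9 + 0. Last nonzero remainder: 9.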